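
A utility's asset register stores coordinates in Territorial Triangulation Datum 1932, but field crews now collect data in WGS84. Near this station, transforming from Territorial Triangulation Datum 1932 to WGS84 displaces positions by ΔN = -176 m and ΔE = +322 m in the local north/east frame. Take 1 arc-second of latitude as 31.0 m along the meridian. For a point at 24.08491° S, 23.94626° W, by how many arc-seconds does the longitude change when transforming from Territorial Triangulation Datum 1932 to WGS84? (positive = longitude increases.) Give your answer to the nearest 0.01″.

Δλ = 11.38″

At latitude -24.08491°, cos φ = 0.912942.
1″ of longitude at this latitude = 31.00 × cos φ = 28.3012 m, so Δλ = 322.0 / 28.3012 = 11.378″.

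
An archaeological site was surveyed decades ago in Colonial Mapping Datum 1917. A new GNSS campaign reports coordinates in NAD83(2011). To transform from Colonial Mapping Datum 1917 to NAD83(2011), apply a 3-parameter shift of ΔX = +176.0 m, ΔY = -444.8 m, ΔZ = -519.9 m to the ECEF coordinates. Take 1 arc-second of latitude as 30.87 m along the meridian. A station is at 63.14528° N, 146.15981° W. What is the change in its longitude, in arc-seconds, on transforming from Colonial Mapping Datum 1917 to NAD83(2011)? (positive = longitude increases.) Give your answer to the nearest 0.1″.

Δλ = 33.5″

sin φ = 0.892155, cos φ = 0.451730, sin λ = -0.556878, cos λ = -0.830594.
East component: ΔE = −sin λ·ΔX + cos λ·ΔY = −(-0.556878)(176.0) + (-0.830594)(-444.8) = 467.46 m.
1° of latitude spans 3600 × 30.87 = 111132 m; at latitude φ, 1° of longitude spans that × cos φ = 50201.6 m, so Δλ = 467.46 / 50201.6 × 3600 = 33.522″.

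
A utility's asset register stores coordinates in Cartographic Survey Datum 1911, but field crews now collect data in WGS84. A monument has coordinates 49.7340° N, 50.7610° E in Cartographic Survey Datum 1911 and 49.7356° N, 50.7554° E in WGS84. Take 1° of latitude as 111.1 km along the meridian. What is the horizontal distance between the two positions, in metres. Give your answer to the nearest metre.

Δφ = 49.7356° − 49.7340° = +0.0016°; Δλ = 50.7554° − 50.7610° = -0.0056°.
ΔN = Δφ × 111100 = 177.8 m; ΔE = Δλ × 111100 × cos(49.7340°) = -0.0056 × 111100 × 0.646337 = -402.1 m.
Distance = √(ΔE² + ΔN²) = √((-402.1)² + 177.8²) = 439.7 m.

440 m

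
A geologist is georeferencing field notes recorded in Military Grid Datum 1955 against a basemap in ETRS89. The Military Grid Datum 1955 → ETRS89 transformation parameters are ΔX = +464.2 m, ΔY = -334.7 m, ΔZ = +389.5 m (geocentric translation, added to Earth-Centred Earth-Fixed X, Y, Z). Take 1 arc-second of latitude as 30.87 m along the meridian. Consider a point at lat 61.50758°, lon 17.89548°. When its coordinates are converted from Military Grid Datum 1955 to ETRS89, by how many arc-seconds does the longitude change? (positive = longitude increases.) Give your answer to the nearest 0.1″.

Δλ = -31.3″

sin φ = 0.878880, cos φ = 0.477042, sin λ = 0.307282, cos λ = 0.951619.
East component: ΔE = −sin λ·ΔX + cos λ·ΔY = −(0.307282)(464.2) + (0.951619)(-334.7) = -461.15 m.
1° of latitude spans 3600 × 30.87 = 111132 m; at latitude φ, 1° of longitude spans that × cos φ = 53014.7 m, so Δλ = -461.15 / 53014.7 × 3600 = -31.315″.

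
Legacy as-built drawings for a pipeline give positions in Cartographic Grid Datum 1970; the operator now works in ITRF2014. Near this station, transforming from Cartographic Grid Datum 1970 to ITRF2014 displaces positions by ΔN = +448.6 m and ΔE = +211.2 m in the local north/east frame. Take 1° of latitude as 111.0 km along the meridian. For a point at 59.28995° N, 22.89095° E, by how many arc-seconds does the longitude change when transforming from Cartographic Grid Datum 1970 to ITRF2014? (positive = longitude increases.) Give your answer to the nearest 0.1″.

Δλ = 13.4″

At latitude 59.28995°, cos φ = 0.510694.
1° of longitude at this latitude = 111.0 × cos φ = 56.69 km, so Δλ = 211.2 / 56687.0 = 0.0037257° = 13.413″.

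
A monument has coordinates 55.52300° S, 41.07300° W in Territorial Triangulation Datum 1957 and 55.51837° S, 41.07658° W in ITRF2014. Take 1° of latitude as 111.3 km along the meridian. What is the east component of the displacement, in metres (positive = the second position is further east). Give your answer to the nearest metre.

Δφ = -55.51837° − -55.52300° = +0.00463°; Δλ = -41.07658° − -41.07300° = -0.00358°.
ΔN = Δφ × 111300 = 515.3 m; ΔE = Δλ × 111300 × cos(-55.52300°) = -0.00358 × 111300 × 0.566075 = -225.6 m.

ΔE = -226 m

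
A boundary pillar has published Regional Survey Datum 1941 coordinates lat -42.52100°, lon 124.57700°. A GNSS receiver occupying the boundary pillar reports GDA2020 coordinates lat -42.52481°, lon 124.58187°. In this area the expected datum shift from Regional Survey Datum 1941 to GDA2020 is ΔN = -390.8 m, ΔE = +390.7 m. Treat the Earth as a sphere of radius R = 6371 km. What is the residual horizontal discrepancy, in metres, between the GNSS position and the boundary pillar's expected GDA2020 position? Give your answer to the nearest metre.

Observed coordinate differences: Δφ = -0.00381°, Δλ = +0.00487°.
Converting to metres (1° lat = 111195 m, cos φ = 0.737030): observed ΔN = -423.7 m, observed ΔE = 399.1 m.
Subtracting the expected shift leaves a residual of -423.7 − (-390.8) = -32.9 m north and 399.1 − (390.7) = 8.4 m east.
Residual distance = √((-32.9)² + 8.4²) = 33.9 m.

34 m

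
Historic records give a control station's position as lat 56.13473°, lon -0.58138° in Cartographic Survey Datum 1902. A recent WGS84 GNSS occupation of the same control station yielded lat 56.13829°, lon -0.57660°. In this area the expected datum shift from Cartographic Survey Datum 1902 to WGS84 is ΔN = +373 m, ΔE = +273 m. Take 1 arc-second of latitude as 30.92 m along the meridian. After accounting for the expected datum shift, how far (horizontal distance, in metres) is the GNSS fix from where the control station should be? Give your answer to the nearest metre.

Observed coordinate differences: Δφ = +0.00356°, Δλ = +0.00478°.
Converting to metres (1° lat = 111312 m, cos φ = 0.557242): observed ΔN = 396.3 m, observed ΔE = 296.5 m.
Subtracting the expected shift leaves a residual of 396.3 − (373) = 23.3 m north and 296.5 − (273) = 23.5 m east.
Residual distance = √(23.3² + 23.5²) = 33.1 m.

33 m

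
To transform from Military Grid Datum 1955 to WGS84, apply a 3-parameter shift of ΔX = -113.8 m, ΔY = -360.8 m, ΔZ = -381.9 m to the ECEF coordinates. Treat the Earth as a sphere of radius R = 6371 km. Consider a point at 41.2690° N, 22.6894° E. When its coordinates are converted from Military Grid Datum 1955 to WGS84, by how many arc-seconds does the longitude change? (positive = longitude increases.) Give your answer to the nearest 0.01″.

Δλ = -12.45″

sin φ = 0.659595, cos φ = 0.751621, sin λ = 0.385735, cos λ = 0.922609.
East component: ΔE = −sin λ·ΔX + cos λ·ΔY = −(0.385735)(-113.8) + (0.922609)(-360.8) = -288.98 m.
1° of latitude spans πR/180 = 111195 m; at latitude φ, 1° of longitude spans that × cos φ = 83576.5 m, so Δλ = -288.98 / 83576.5 × 3600 = -12.448″.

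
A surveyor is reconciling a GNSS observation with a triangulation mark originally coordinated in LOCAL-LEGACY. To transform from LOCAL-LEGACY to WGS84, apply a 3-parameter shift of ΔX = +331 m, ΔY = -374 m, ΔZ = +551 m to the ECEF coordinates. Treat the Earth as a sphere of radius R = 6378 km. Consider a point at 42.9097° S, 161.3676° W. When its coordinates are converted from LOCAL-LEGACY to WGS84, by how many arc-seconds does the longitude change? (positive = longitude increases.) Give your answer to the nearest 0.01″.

sin φ = -0.680845, cos φ = 0.732428, sin λ = -0.319495, cos λ = -0.947588.
East component: ΔE = −sin λ·ΔX + cos λ·ΔY = −(-0.319495)(331) + (-0.947588)(-374) = 460.15 m.
1° of latitude spans πR/180 = 111317 m; at latitude φ, 1° of longitude spans that × cos φ = 81531.7 m, so Δλ = 460.15 / 81531.7 × 3600 = 20.318″.

Δλ = 20.32″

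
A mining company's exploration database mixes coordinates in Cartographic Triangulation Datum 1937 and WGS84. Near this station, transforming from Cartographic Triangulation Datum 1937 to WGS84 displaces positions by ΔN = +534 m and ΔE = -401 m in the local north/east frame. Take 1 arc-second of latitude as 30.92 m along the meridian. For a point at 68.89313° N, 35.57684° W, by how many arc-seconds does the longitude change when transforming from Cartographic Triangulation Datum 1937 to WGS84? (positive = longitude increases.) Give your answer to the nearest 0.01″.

Δλ = -36.01″

At latitude 68.89313°, cos φ = 0.360109.
1″ of longitude at this latitude = 30.92 × cos φ = 11.1346 m, so Δλ = -401.0 / 11.1346 = -36.014″.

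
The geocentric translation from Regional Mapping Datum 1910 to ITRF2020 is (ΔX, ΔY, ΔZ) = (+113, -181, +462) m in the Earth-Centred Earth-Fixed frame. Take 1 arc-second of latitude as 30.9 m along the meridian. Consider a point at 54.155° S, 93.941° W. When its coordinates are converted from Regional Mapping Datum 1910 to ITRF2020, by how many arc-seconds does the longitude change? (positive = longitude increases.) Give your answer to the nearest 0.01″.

Δλ = 6.92″

sin φ = -0.810604, cos φ = 0.585595, sin λ = -0.997635, cos λ = -0.068729.
East component: ΔE = −sin λ·ΔX + cos λ·ΔY = −(-0.997635)(113) + (-0.068729)(-181) = 125.17 m.
1° of latitude spans 3600 × 30.90 = 111240 m; at latitude φ, 1° of longitude spans that × cos φ = 65141.5 m, so Δλ = 125.17 / 65141.5 × 3600 = 6.918″.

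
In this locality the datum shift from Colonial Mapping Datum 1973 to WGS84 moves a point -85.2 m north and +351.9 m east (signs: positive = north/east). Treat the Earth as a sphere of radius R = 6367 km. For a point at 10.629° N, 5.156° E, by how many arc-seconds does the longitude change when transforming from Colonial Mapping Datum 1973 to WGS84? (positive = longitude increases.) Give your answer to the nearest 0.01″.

At latitude 10.629°, cos φ = 0.982842.
One radian of longitude at latitude φ spans R cos φ, so Δλ = ΔE / (R cos φ) = 351.9 / (6367000 × 0.982842) = 5.6234e-05 rad = 11.599″.

Δλ = 11.60″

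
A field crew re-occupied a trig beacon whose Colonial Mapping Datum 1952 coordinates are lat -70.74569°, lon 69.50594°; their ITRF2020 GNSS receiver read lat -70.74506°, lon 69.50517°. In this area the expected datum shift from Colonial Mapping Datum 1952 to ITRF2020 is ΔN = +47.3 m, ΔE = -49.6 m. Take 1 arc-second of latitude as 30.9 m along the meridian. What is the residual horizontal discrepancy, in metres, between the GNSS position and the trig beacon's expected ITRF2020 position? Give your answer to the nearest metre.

31 m

Observed coordinate differences: Δφ = +0.00063°, Δλ = -0.00077°.
Converting to metres (1° lat = 111240 m, cos φ = 0.329762): observed ΔN = 70.1 m, observed ΔE = -28.2 m.
Subtracting the expected shift leaves a residual of 70.1 − (47.3) = 22.8 m north and -28.2 − (-49.6) = 21.4 m east.
Residual distance = √(22.8² + 21.4²) = 31.2 m.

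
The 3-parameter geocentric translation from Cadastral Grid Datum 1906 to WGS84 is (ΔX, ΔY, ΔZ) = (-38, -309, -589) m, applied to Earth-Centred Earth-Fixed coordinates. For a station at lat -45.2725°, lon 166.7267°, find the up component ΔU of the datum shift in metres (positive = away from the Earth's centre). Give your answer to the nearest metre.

ΔU = 395 m

The local up (radial) axis is (cos φ cos λ, cos φ sin λ, sin φ), giving ΔU = 26.028 − 49.927 + 418.462 = 394.56 m.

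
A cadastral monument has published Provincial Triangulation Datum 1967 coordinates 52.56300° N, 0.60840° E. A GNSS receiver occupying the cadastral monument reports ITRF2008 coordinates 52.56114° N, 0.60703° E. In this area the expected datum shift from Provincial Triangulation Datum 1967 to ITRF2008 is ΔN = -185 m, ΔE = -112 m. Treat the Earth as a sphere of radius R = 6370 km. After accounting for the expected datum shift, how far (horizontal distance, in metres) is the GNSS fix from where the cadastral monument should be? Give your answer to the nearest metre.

Observed coordinate differences: Δφ = -0.00186°, Δλ = -0.00137°.
Converting to metres (1° lat = 111177 m, cos φ = 0.607889): observed ΔN = -206.8 m, observed ΔE = -92.6 m.
Subtracting the expected shift leaves a residual of -206.8 − (-185) = -21.8 m north and -92.6 − (-112) = 19.4 m east.
Residual distance = √((-21.8)² + 19.4²) = 29.2 m.

29 m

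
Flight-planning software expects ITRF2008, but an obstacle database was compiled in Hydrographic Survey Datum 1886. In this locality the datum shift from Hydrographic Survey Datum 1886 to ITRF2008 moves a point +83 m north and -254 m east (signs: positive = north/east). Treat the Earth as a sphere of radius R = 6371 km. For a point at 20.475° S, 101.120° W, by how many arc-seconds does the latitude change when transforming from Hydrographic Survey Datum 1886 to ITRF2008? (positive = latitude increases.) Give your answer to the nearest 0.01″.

Δφ = 2.69″

On a sphere of radius R, 1 rad of latitude = R, so Δφ = ΔN / R = 83.0 / 6371000 = 1.3028e-05 rad = 2.687″.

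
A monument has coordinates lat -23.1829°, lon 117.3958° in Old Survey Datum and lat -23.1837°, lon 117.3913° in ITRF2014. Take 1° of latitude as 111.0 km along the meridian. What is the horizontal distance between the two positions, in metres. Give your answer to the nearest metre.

468 m

Δφ = -23.1837° − -23.1829° = -0.0008°; Δλ = 117.3913° − 117.3958° = -0.0045°.
ΔN = Δφ × 111000 = -88.8 m; ΔE = Δλ × 111000 × cos(-23.1829°) = -0.0045 × 111000 × 0.919253 = -459.2 m.
Distance = √(ΔE² + ΔN²) = √((-459.2)² + (-88.8)²) = 467.7 m.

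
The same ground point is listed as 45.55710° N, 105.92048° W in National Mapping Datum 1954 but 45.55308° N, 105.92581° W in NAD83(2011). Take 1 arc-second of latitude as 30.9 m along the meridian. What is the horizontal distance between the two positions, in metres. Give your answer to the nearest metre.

Δφ = 45.55308° − 45.55710° = -0.00402°; Δλ = -105.92581° − -105.92048° = -0.00533°.
1° of latitude = 3600 × 30.90 = 111240 m.
ΔN = Δφ × 111240 = -447.2 m; ΔE = Δλ × 111240 × cos(45.55710°) = -0.00533 × 111240 × 0.700198 = -415.2 m.
Distance = √(ΔE² + ΔN²) = √((-415.2)² + (-447.2)²) = 610.2 m.

610 m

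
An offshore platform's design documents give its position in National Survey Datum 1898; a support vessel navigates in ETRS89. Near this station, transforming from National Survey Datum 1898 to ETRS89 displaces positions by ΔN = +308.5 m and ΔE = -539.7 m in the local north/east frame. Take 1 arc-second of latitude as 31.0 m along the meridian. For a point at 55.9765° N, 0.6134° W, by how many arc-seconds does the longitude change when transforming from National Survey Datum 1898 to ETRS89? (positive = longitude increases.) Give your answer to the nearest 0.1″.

At latitude 55.9765°, cos φ = 0.559533.
1″ of longitude at this latitude = 31.00 × cos φ = 17.3455 m, so Δλ = -539.7 / 17.3455 = -31.115″.

Δλ = -31.1″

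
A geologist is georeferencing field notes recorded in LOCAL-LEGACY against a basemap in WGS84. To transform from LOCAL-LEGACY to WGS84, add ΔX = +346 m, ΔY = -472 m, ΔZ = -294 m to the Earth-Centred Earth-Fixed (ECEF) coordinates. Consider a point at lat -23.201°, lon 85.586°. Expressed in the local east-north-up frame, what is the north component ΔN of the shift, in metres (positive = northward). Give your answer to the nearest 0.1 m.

The local north axis is (−sin φ cos λ, −sin φ sin λ, cos φ), giving ΔN = 10.491 − 185.397 − 270.224 = -445.13 m.

ΔN = -445.1 m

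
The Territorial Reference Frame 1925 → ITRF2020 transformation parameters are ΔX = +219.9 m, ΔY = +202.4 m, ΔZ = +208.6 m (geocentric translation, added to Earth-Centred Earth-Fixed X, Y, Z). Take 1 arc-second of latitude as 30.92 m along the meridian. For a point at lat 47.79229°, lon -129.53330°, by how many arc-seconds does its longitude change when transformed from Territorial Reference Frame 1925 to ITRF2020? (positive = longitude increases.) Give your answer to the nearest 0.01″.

Δλ = 1.96″

sin φ = 0.740714, cos φ = 0.671820, sin λ = -0.771255, cos λ = -0.636527.
East component: ΔE = −sin λ·ΔX + cos λ·ΔY = −(-0.771255)(219.9) + (-0.636527)(202.4) = 40.77 m.
1° of latitude spans 3600 × 30.92 = 111312 m; at latitude φ, 1° of longitude spans that × cos φ = 74781.7 m, so Δλ = 40.77 / 74781.7 × 3600 = 1.962″.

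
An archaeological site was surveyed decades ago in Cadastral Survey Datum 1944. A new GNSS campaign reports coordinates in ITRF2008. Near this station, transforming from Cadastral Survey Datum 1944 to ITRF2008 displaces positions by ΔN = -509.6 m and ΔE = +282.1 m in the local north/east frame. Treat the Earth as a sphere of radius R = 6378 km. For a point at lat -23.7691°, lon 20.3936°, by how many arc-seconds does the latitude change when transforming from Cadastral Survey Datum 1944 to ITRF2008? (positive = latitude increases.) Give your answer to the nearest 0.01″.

On a sphere of radius R, 1 rad of latitude = R, so Δφ = ΔN / R = -509.6 / 6378000 = -7.9900e-05 rad = -16.480″.

Δφ = -16.48″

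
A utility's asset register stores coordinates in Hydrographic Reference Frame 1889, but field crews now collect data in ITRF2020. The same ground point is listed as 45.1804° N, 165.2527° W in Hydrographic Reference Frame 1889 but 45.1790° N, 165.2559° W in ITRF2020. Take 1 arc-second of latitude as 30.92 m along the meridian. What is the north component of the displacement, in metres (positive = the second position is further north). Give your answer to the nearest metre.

ΔN = -156 m

Δφ = 45.1790° − 45.1804° = -0.0014°; Δλ = -165.2559° − -165.2527° = -0.0032°.
1° of latitude = 3600 × 30.92 = 111312 m.
ΔN = Δφ × 111312 = -155.8 m; ΔE = Δλ × 111312 × cos(45.1804°) = -0.0032 × 111312 × 0.704877 = -251.1 m.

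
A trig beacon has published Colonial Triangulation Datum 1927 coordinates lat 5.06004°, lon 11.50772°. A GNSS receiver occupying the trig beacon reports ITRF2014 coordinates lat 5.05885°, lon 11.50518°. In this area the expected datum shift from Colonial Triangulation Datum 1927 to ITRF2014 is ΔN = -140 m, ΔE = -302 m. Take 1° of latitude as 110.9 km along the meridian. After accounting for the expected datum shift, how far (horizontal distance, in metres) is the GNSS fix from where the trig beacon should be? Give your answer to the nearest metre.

Observed coordinate differences: Δφ = -0.00119°, Δλ = -0.00254°.
Converting to metres (1° lat = 110900 m, cos φ = 0.996103): observed ΔN = -132.0 m, observed ΔE = -280.6 m.
Subtracting the expected shift leaves a residual of -132.0 − (-140) = 8.0 m north and -280.6 − (-302) = 21.4 m east.
Residual distance = √(8.0² + 21.4²) = 22.9 m.

23 m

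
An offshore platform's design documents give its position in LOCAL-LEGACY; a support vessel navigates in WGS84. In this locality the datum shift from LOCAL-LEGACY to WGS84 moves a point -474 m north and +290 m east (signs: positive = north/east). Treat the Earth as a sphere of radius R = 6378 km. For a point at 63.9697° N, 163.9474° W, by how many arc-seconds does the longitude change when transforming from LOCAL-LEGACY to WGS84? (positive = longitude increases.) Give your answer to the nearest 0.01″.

Δλ = 21.37″

At latitude 63.9697°, cos φ = 0.438846.
One radian of longitude at latitude φ spans R cos φ, so Δλ = ΔE / (R cos φ) = 290.0 / (6378000 × 0.438846) = 1.0361e-04 rad = 21.371″.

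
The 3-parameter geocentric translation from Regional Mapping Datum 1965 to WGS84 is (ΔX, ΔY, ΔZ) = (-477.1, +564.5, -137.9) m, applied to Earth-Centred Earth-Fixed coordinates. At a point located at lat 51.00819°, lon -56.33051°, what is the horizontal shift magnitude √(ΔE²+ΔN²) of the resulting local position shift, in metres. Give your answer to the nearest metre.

The local east axis at (φ, λ) is (−sin λ, cos λ, 0), so ΔE = −sin(-56.33051°)·(-477.1) + cos(-56.33051°)·564.5 = -84.11 m.
The local north axis is (−sin φ cos λ, −sin φ sin λ, cos φ), giving ΔN = 205.583 + 365.149 − 86.768 = 483.96 m.
Horizontal magnitude = √(ΔE² + ΔN²) = √((-84.11)² + 483.96²) = 491.22 m.

491 m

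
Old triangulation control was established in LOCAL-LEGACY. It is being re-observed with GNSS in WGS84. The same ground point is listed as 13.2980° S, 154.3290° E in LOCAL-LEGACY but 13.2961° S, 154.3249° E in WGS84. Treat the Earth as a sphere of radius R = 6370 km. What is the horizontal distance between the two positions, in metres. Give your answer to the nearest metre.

491 m

Δφ = -13.2961° − -13.2980° = +0.0019°; Δλ = 154.3249° − 154.3290° = -0.0041°.
1° along a meridian = πR/180 = 111177 m.
ΔN = Δφ × 111177 = 211.2 m; ΔE = Δλ × 111177 × cos(-13.2980°) = -0.0041 × 111177 × 0.973187 = -443.6 m.
Distance = √(ΔE² + ΔN²) = √((-443.6)² + 211.2²) = 491.3 m.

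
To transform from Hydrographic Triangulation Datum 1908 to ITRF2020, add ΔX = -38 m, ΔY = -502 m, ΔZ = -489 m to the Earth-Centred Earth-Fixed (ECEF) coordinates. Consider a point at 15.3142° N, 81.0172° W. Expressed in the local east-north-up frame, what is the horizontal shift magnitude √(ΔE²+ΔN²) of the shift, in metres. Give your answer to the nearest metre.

612 m

The local east axis at (φ, λ) is (−sin λ, cos λ, 0), so ΔE = −sin(-81.0172°)·(-38) + cos(-81.0172°)·(-502) = -115.92 m.
The local north axis is (−sin φ cos λ, −sin φ sin λ, cos φ), giving ΔN = 1.567 − 130.958 − 471.637 = -601.03 m.
Horizontal magnitude = √(ΔE² + ΔN²) = √((-115.92)² + (-601.03)²) = 612.10 m.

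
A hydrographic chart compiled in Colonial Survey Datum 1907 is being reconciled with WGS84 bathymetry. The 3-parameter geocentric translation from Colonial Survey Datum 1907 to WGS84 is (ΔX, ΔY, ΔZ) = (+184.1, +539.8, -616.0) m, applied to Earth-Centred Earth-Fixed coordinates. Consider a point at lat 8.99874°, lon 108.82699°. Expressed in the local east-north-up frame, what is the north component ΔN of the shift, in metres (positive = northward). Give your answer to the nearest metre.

ΔN = -679 m

The local north axis is (−sin φ cos λ, −sin φ sin λ, cos φ), giving ΔN = 9.293 − 79.914 − 608.418 = -679.04 m.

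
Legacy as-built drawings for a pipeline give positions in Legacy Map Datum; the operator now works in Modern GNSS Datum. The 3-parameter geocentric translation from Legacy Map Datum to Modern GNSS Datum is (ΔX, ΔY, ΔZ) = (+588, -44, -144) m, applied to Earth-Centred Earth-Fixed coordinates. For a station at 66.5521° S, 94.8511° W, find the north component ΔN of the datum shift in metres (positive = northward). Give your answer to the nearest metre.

ΔN = -63 m

The local north axis is (−sin φ cos λ, −sin φ sin λ, cos φ), giving ΔN = -45.619 + 40.222 − 57.300 = -62.70 m.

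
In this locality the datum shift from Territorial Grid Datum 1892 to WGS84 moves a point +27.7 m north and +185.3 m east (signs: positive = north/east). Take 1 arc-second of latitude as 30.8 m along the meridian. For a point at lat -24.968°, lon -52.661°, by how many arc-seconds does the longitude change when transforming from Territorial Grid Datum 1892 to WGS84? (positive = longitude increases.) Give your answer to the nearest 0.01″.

At latitude -24.968°, cos φ = 0.906544.
1″ of longitude at this latitude = 30.80 × cos φ = 27.9215 m, so Δλ = 185.3 / 27.9215 = 6.636″.

Δλ = 6.64″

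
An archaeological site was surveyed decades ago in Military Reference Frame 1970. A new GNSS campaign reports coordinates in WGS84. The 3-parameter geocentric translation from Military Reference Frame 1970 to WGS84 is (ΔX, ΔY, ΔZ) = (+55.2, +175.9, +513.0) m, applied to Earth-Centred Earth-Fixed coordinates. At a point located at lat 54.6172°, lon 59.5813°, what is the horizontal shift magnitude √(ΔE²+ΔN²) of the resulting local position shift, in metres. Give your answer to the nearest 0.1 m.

156.2 m

At φ = 54.6172°, λ = 59.5813°: sin φ = 0.815302, cos φ = 0.579036, sin λ = 0.862348, cos λ = 0.506315.
ΔE = −sin λ·ΔX + cos λ·ΔY = −(0.862348)·(55.2) + (0.506315)·(175.9) = 41.46 m.
ΔN = −sin φ cos λ·ΔX − sin φ sin λ·ΔY + cos φ·ΔZ = −(0.815302)(0.506315)(55.2) − (0.815302)(0.862348)(175.9) + (0.579036)(513.0) = 150.59 m.
Horizontal magnitude = √(ΔE² + ΔN²) = √(41.46² + 150.59²) = 156.19 m.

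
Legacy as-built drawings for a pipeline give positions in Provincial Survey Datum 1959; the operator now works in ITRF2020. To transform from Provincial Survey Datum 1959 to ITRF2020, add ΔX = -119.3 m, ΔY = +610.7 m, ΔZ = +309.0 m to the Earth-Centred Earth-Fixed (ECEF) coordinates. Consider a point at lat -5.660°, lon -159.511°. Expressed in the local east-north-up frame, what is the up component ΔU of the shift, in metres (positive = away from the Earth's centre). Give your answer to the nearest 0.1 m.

ΔU = -132.0 m

The local up (radial) axis is (cos φ cos λ, cos φ sin λ, sin φ), giving ΔU = 111.208 − 212.720 − 30.475 = -131.99 m.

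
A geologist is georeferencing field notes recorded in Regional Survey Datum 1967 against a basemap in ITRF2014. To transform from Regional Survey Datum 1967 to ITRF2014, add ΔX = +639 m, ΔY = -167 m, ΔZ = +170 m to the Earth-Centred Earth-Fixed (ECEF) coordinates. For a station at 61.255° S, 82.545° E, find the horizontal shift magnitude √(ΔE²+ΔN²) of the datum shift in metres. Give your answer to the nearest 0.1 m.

At φ = -61.255°, λ = 82.545°: sin φ = -0.876769, cos φ = 0.480912, sin λ = 0.991547, cos λ = 0.129747.
ΔE = −sin λ·ΔX + cos λ·ΔY = −(0.991547)·(639) + (0.129747)·(-167) = -655.27 m.
ΔN = −sin φ cos λ·ΔX − sin φ sin λ·ΔY + cos φ·ΔZ = −(-0.876769)(0.129747)(639) − (-0.876769)(0.991547)(-167) + (0.480912)(170) = 9.26 m.
Horizontal magnitude = √(ΔE² + ΔN²) = √((-655.27)² + 9.26²) = 655.33 m.

655.3 m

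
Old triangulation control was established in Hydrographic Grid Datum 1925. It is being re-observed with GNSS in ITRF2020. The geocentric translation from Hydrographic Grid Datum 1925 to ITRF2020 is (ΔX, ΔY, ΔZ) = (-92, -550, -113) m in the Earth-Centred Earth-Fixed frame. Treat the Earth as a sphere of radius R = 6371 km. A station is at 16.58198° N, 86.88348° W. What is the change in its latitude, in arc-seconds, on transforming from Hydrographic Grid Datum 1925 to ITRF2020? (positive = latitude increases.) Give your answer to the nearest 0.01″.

sin φ = 0.285387, cos φ = 0.958412, sin λ = -0.998521, cos λ = 0.054367.
North component: ΔN = −sin φ cos λ·ΔX − sin φ sin λ·ΔY + cos φ·ΔZ = −(0.285387)(0.054367)(-92) − (0.285387)(-0.998521)(-550) + (0.958412)(-113) = -263.60 m.
1° of latitude spans πR/180 = 111195 m, so Δφ = -263.60 / 111195 × 3600 = -8.534″.

Δφ = -8.53″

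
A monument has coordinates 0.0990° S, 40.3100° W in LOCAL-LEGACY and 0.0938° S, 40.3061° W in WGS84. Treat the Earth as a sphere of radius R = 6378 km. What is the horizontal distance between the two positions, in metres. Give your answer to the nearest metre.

724 m

Δφ = -0.0938° − -0.0990° = +0.0052°; Δλ = -40.3061° − -40.3100° = +0.0039°.
1° along a meridian = πR/180 = 111317 m.
ΔN = Δφ × 111317 = 578.8 m; ΔE = Δλ × 111317 × cos(-0.0990°) = +0.0039 × 111317 × 0.999999 = 434.1 m.
Distance = √(ΔE² + ΔN²) = √(434.1² + 578.8²) = 723.6 m.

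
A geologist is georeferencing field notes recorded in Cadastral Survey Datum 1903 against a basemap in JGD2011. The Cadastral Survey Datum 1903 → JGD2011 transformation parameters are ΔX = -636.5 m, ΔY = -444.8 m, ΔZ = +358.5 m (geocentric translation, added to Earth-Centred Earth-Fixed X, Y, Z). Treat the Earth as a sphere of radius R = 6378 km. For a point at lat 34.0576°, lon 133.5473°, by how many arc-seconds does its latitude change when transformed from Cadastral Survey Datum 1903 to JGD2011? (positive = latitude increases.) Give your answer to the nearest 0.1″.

Δφ = 7.5″

sin φ = 0.560026, cos φ = 0.828475, sin λ = 0.724806, cos λ = -0.688953.
North component: ΔN = −sin φ cos λ·ΔX − sin φ sin λ·ΔY + cos φ·ΔZ = −(0.560026)(-0.688953)(-636.5) − (0.560026)(0.724806)(-444.8) + (0.828475)(358.5) = 231.98 m.
1° of latitude spans πR/180 = 111317 m, so Δφ = 231.98 / 111317 × 3600 = 7.502″.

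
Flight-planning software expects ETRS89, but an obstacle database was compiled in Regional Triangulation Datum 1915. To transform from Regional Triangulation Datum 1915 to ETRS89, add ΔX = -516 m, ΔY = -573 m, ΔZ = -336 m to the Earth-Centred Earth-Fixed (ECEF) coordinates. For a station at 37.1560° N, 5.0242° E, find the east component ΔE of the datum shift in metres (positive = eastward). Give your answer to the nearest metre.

ΔE = -526 m

The local east axis at (φ, λ) is (−sin λ, cos λ, 0), so ΔE = −sin(5.0242°)·(-516) + cos(5.0242°)·(-573) = -525.61 m.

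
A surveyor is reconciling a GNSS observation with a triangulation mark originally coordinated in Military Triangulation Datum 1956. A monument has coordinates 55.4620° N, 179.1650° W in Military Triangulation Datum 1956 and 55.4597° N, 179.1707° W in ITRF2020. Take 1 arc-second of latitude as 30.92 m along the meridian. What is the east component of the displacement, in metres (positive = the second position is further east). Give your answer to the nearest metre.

ΔE = -360 m

Δφ = 55.4597° − 55.4620° = -0.0023°; Δλ = -179.1707° − -179.1650° = -0.0057°.
1° of latitude = 3600 × 30.92 = 111312 m.
ΔN = Δφ × 111312 = -256.0 m; ΔE = Δλ × 111312 × cos(55.4620°) = -0.0057 × 111312 × 0.566953 = -359.7 m.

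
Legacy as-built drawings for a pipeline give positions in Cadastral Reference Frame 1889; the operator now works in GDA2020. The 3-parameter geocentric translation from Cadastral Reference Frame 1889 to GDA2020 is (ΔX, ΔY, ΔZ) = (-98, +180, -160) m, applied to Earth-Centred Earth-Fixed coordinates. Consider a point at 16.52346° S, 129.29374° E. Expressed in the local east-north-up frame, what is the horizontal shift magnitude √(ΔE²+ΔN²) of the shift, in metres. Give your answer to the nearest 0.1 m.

103.4 m

The local east axis at (φ, λ) is (−sin λ, cos λ, 0), so ΔE = −sin(129.29374°)·(-98) + cos(129.29374°)·180 = -38.15 m.
The local north axis is (−sin φ cos λ, −sin φ sin λ, cos φ), giving ΔN = 17.651 + 39.619 − 153.393 = -96.12 m.
Horizontal magnitude = √(ΔE² + ΔN²) = √((-38.15)² + (-96.12)²) = 103.42 m.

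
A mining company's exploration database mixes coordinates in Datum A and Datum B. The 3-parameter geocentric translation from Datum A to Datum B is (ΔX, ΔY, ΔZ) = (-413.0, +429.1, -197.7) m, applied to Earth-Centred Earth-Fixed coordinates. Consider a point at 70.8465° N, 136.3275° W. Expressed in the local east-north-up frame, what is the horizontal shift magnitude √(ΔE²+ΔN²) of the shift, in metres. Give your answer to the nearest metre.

599 m

At φ = 70.8465°, λ = -136.3275°: sin φ = 0.944643, cos φ = 0.328100, sin λ = -0.690535, cos λ = -0.723299.
ΔE = −sin λ·ΔX + cos λ·ΔY = −(-0.690535)·(-413.0) + (-0.723299)·(429.1) = -595.56 m.
ΔN = −sin φ cos λ·ΔX − sin φ sin λ·ΔY + cos φ·ΔZ = −(0.944643)(-0.723299)(-413.0) − (0.944643)(-0.690535)(429.1) + (0.328100)(-197.7) = -67.15 m.
Horizontal magnitude = √(ΔE² + ΔN²) = √((-595.56)² + (-67.15)²) = 599.33 m.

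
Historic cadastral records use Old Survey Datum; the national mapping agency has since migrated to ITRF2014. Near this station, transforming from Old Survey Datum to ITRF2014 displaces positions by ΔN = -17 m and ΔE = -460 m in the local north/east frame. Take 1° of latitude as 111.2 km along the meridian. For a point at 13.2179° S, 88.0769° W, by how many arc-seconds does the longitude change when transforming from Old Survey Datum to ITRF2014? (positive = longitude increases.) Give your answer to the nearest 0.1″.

Δλ = -15.3″

At latitude -13.2179°, cos φ = 0.973508.
1° of longitude at this latitude = 111.2 × cos φ = 108.25 km, so Δλ = -460.0 / 108254.0 = -0.0042493° = -15.297″.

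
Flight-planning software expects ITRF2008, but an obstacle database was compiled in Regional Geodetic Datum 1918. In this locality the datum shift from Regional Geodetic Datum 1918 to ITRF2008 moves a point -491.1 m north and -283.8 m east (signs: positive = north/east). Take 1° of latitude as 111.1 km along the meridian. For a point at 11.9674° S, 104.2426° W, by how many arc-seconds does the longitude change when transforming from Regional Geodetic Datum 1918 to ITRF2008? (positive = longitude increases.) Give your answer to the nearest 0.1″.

At latitude -11.9674°, cos φ = 0.978266.
1° of longitude at this latitude = 111.1 × cos φ = 108.69 km, so Δλ = -283.8 / 108685.3 = -0.0026112° = -9.400″.

Δλ = -9.4″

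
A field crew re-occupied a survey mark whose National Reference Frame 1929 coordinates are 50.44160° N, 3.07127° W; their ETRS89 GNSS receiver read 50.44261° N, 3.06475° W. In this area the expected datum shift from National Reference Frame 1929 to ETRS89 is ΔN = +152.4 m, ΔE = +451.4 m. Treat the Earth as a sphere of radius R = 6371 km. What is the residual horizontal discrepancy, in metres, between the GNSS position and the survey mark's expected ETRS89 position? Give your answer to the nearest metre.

41 m

Observed coordinate differences: Δφ = +0.00101°, Δλ = +0.00652°.
Converting to metres (1° lat = 111195 m, cos φ = 0.636864): observed ΔN = 112.3 m, observed ΔE = 461.7 m.
Subtracting the expected shift leaves a residual of 112.3 − (152.4) = -40.1 m north and 461.7 − (451.4) = 10.3 m east.
Residual distance = √((-40.1)² + 10.3²) = 41.4 m.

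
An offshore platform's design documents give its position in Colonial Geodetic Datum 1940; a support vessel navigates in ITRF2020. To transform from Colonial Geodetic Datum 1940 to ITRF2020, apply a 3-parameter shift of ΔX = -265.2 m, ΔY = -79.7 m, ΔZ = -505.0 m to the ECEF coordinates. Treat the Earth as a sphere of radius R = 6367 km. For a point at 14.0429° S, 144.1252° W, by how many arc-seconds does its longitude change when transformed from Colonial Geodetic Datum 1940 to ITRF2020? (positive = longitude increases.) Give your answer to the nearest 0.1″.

Δλ = -3.0″

sin φ = -0.242648, cos φ = 0.970114, sin λ = -0.586016, cos λ = -0.810299.
East component: ΔE = −sin λ·ΔX + cos λ·ΔY = −(-0.586016)(-265.2) + (-0.810299)(-79.7) = -90.83 m.
1° of latitude spans πR/180 = 111125 m; at latitude φ, 1° of longitude spans that × cos φ = 107804.1 m, so Δλ = -90.83 / 107804.1 × 3600 = -3.033″.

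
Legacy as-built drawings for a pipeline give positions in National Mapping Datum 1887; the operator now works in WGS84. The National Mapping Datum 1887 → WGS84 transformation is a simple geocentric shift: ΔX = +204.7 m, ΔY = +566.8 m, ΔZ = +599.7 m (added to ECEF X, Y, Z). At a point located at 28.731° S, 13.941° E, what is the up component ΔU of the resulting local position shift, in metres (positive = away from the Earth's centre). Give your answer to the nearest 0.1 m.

ΔU = 5.7 m

At φ = -28.731°, λ = 13.941°: sin φ = -0.480698, cos φ = 0.876886, sin λ = 0.240923, cos λ = 0.970544.
ΔU = cos φ cos λ·ΔX + cos φ sin λ·ΔY + sin φ·ΔZ = (0.876886)(0.970544)(204.7) + (0.876886)(0.240923)(566.8) + (-0.480698)(599.7) = 5.68 m.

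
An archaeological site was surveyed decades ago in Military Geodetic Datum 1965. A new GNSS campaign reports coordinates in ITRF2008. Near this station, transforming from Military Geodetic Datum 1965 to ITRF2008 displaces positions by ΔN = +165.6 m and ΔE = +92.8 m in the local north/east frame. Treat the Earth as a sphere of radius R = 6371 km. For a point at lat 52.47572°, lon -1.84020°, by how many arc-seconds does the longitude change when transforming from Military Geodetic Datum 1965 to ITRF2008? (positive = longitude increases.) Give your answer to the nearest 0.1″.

Δλ = 4.9″

At latitude 52.47572°, cos φ = 0.609098.
One radian of longitude at latitude φ spans R cos φ, so Δλ = ΔE / (R cos φ) = 92.8 / (6371000 × 0.609098) = 2.3914e-05 rad = 4.933″.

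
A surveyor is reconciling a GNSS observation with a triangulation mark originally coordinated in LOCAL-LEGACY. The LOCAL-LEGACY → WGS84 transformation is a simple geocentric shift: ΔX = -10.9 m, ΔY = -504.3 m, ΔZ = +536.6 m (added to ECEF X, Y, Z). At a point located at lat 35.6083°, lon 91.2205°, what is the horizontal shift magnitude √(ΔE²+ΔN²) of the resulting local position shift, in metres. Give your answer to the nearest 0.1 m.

730.0 m

The local east axis at (φ, λ) is (−sin λ, cos λ, 0), so ΔE = −sin(91.2205°)·(-10.9) + cos(91.2205°)·(-504.3) = 21.64 m.
The local north axis is (−sin φ cos λ, −sin φ sin λ, cos φ), giving ΔN = -0.135 + 293.557 + 436.265 = 729.69 m.
Horizontal magnitude = √(ΔE² + ΔN²) = √(21.64² + 729.69²) = 730.01 m.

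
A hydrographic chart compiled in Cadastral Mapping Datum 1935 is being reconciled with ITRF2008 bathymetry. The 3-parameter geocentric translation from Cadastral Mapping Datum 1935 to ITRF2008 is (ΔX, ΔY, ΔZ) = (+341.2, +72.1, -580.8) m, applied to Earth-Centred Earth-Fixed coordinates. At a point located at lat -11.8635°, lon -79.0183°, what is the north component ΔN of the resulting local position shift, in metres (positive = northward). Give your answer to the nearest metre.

ΔN = -570 m

The local north axis is (−sin φ cos λ, −sin φ sin λ, cos φ), giving ΔN = 13.362 − 14.551 − 568.394 = -569.58 m.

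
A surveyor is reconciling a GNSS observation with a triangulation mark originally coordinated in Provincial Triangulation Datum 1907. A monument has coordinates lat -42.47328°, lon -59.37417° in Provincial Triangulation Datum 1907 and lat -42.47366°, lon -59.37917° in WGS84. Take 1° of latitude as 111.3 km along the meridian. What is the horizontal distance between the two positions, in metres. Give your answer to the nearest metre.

Δφ = -42.47366° − -42.47328° = -0.00038°; Δλ = -59.37917° − -59.37417° = -0.00500°.
ΔN = Δφ × 111300 = -42.3 m; ΔE = Δλ × 111300 × cos(-42.47328°) = -0.00500 × 111300 × 0.737592 = -410.5 m.
Distance = √(ΔE² + ΔN²) = √((-410.5)² + (-42.3)²) = 412.6 m.

413 m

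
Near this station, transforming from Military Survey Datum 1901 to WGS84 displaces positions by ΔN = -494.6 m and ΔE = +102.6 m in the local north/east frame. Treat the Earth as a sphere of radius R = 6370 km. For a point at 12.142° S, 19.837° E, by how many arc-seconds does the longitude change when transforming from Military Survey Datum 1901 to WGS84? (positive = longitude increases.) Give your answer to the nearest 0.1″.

At latitude -12.142°, cos φ = 0.977629.
One radian of longitude at latitude φ spans R cos φ, so Δλ = ΔE / (R cos φ) = 102.6 / (6370000 × 0.977629) = 1.6475e-05 rad = 3.398″.

Δλ = 3.4″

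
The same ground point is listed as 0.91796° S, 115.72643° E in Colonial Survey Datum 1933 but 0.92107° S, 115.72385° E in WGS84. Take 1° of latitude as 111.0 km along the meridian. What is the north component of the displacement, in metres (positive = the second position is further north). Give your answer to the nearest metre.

Δφ = -0.92107° − -0.91796° = -0.00311°; Δλ = 115.72385° − 115.72643° = -0.00258°.
ΔN = Δφ × 111000 = -345.2 m; ΔE = Δλ × 111000 × cos(-0.91796°) = -0.00258 × 111000 × 0.999872 = -286.3 m.

ΔN = -345 m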